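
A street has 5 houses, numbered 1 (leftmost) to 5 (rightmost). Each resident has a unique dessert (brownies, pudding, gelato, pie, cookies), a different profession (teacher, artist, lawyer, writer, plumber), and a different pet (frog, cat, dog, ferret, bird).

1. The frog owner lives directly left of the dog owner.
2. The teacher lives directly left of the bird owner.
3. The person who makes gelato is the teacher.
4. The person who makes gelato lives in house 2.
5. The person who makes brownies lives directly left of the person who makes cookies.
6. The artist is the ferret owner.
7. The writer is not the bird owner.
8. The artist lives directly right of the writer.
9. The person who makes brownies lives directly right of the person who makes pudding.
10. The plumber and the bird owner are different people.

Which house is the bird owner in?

3

The person who makes gelato is in house 2 (clue 4).
Clue 3: the teacher is in house 2.
By clue 9, the person who makes brownies is in house 4.
By clue 9, the person who makes pudding is in house 3.
That leaves pie as the dessert for house 1.
The only dessert still possible for house 5 is cookies.
Clue 2: the bird owner is in house 3.
Clue 8 places the artist in house 5.
From clue 8, the writer must be in house 4.
The only profession still possible for house 1 is plumber.
That leaves lawyer as the profession for house 3.
Clue 6 places the ferret owner in house 5.
The frog owner is in house 1 (clue 1).
House 2 pet: only dog fits.
House 4's pet must be cat (nothing else left).
So: house 1 = pie/plumber/frog, house 2 = gelato/teacher/dog, house 3 = pudding/lawyer/bird, house 4 = brownies/writer/cat, house 5 = cookies/artist/ferret.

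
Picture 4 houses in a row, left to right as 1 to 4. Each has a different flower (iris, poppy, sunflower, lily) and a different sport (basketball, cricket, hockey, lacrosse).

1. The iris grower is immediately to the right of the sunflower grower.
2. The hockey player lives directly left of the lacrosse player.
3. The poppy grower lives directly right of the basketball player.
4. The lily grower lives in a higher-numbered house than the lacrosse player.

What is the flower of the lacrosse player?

iris

The only flower still possible for house 1 is sunflower.
House 4's sport must be cricket (nothing else left).
From clue 1, the iris grower must be in house 2.
The only sport still possible for house 1 is hockey.
Clue 2: the lacrosse player is in house 2.
House 3's sport must be basketball (nothing else left).
Clue 3: the poppy grower is in house 4.
House 3 flower: only lily fits.
So: house 1 = sunflower/hockey, house 2 = iris/lacrosse, house 3 = lily/basketball, house 4 = poppy/cricket.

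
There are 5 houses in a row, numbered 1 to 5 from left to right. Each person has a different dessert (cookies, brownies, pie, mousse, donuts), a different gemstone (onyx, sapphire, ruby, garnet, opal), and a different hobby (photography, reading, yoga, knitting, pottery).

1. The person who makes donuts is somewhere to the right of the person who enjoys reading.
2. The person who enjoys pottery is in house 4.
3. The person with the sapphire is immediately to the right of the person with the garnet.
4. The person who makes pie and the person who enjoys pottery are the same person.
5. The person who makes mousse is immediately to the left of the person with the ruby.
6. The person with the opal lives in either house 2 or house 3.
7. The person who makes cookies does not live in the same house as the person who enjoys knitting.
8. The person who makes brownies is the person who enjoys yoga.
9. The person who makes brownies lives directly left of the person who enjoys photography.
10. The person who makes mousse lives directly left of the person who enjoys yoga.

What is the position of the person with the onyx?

By clue 2, the person who enjoys pottery is in house 4.
By clue 4, the person who makes pie is in house 4.
By clue 9, the person who makes brownies is in house 2.
From clue 9, the person who enjoys photography must be in house 3.
House 1 dessert: only mousse fits.
So house 2 gets yoga for hobby.
The only hobby still possible for house 5 is knitting.
The person with the ruby is in house 2 (clue 5).
The person who makes cookies is in house 3 (clue 7).
That leaves donuts as the dessert for house 5.
House 3's gemstone must be opal (nothing else left).
The only hobby still possible for house 1 is reading.
From clue 3, the person with the sapphire must be in house 5.
From clue 3, the person with the garnet must be in house 4.
The only gemstone still possible for house 1 is onyx.
So: house 1 = mousse/onyx/reading, house 2 = brownies/ruby/yoga, house 3 = cookies/opal/photography, house 4 = pie/garnet/pottery, house 5 = donuts/sapphire/knitting.

1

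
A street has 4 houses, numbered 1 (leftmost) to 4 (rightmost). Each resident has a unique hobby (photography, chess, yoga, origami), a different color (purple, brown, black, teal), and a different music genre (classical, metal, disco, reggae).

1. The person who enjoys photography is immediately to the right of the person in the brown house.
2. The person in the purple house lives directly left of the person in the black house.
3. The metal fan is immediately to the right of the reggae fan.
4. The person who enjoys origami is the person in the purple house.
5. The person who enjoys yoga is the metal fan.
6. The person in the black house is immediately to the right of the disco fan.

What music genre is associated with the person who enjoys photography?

classical

The person who enjoys origami is narrowed to house 1 or 2 or 3; consider each.
Placing it in house 2 and house 3 leads to a contradiction, so it's in house 1.
Clue 4 places the person in the purple house in house 1.
From clue 2, the person in the black house must be in house 2.
Clue 6: the disco fan is in house 1.
So house 4 gets teal for color.
From clue 1, the person who enjoys photography must be in house 4.
That leaves chess as the hobby for house 2.
House 3's hobby must be yoga (nothing else left).
That leaves brown as the color for house 3.
Clue 5: the metal fan is in house 3.
House 2's music genre must be reggae (nothing else left).
The only music genre still possible for house 4 is classical.
So: house 1 = origami/purple/disco, house 2 = chess/black/reggae, house 3 = yoga/brown/metal, house 4 = photography/teal/classical.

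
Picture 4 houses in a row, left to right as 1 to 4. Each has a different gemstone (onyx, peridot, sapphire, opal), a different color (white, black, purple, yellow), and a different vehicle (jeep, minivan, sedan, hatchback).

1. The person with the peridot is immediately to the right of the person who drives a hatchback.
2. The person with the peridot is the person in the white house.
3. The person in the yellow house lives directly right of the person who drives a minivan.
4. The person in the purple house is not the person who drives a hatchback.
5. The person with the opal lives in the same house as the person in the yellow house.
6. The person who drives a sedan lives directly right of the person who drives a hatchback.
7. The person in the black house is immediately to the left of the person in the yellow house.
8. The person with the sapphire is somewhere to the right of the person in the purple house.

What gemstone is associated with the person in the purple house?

onyx

The only gemstone still possible for house 1 is onyx.
The person with the opal is narrowed to house 2 or 3 or 4; consider each.
Placing it in house 2 and house 4 leads to a contradiction, so it's in house 3.
Clue 5: the person in the yellow house is in house 3.
By clue 7, the person in the black house is in house 2.
So house 1 gets purple for color.
That leaves white as the color for house 4.
Clue 2 places the person with the peridot in house 4.
By clue 3, the person who drives a minivan is in house 2.
From clue 4, the person who drives a hatchback must be in house 3.
The person who drives a sedan is in house 4 (clue 6).
So house 2 gets sapphire for gemstone.
House 1's vehicle must be jeep (nothing else left).
So: house 1 = onyx/purple/jeep, house 2 = sapphire/black/minivan, house 3 = opal/yellow/hatchback, house 4 = peridot/white/sedan.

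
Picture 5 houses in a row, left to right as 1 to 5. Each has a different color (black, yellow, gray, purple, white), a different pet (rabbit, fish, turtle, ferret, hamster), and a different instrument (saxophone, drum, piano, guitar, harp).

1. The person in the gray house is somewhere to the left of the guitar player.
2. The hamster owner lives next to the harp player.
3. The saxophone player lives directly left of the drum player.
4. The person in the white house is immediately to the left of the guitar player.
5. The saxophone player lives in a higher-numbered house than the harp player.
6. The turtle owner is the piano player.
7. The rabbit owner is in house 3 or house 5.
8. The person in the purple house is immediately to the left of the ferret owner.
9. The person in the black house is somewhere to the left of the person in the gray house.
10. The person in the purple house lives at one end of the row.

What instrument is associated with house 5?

From clue 10, the person in the purple house must be in house 1.
The only color still possible for house 5 is yellow.
From clue 8, the ferret owner must be in house 2.
House 2's color must be black (nothing else left).
So house 1 gets piano for instrument.
House 2 instrument: only harp fits.
Clue 6 places the turtle owner in house 1.
That leaves hamster as the pet for house 3.
The only pet still possible for house 4 is fish.
That leaves rabbit as the pet for house 5.
House 3 instrument: only saxophone fits.
The drum player is in house 4 (clue 3).
So house 5 gets guitar for instrument.
Clue 4: the person in the white house is in house 4.
House 3's color must be gray (nothing else left).
So: house 1 = purple/turtle/piano, house 2 = black/ferret/harp, house 3 = gray/hamster/saxophone, house 4 = white/fish/drum, house 5 = yellow/rabbit/guitar.

guitar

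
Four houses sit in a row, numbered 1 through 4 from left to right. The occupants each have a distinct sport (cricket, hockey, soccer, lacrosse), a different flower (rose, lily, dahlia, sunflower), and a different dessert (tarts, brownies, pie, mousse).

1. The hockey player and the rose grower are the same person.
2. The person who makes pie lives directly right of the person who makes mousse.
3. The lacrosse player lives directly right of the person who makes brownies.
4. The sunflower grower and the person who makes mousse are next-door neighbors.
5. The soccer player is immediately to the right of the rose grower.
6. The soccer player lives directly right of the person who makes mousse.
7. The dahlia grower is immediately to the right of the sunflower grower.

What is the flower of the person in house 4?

lily

The hockey player is narrowed to house 1 or 2 or 3; consider each.
Placing it in house 2 and house 3 leads to a contradiction, so it's in house 1.
By clue 1, the rose grower is in house 1.
From clue 5, the soccer player must be in house 2.
From clue 6, the person who makes mousse must be in house 1.
Clue 2: the person who makes pie is in house 2.
Clue 4: the sunflower grower is in house 2.
Clue 7: the dahlia grower is in house 3.
That leaves lily as the flower for house 4.
That leaves tarts as the dessert for house 4.
The lacrosse player is in house 4 (clue 3).
So house 3 gets cricket for sport.
House 3 dessert: only brownies fits.
So: house 1 = hockey/rose/mousse, house 2 = soccer/sunflower/pie, house 3 = cricket/dahlia/brownies, house 4 = lacrosse/lily/tarts.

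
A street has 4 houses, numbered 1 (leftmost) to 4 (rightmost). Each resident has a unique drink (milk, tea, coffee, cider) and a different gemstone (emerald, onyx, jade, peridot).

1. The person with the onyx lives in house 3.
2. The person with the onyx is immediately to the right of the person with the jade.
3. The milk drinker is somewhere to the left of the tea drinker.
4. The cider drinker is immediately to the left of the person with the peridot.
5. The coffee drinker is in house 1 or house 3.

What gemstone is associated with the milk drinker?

By clue 1, the person with the onyx is in house 3.
From clue 2, the person with the jade must be in house 2.
So house 4 gets tea for drink.
So house 1 gets emerald for gemstone.
So house 4 gets peridot for gemstone.
Clue 4 places the cider drinker in house 3.
The only drink still possible for house 2 is milk.
House 1's drink must be coffee (nothing else left).
So: house 1 = coffee/emerald, house 2 = milk/jade, house 3 = cider/onyx, house 4 = tea/peridot.

jade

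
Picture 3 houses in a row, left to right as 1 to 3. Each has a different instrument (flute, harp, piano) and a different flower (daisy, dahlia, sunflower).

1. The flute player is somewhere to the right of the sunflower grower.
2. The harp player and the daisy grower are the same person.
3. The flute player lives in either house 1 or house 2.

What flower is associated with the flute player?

dahlia

From clue 3, the flute player must be in house 2.
The sunflower grower is in house 1 (clue 1).
House 2 flower: only dahlia fits.
House 3 flower: only daisy fits.
Clue 2 places the harp player in house 3.
House 1's instrument must be piano (nothing else left).
So: house 1 = piano/sunflower, house 2 = flute/dahlia, house 3 = harp/daisy.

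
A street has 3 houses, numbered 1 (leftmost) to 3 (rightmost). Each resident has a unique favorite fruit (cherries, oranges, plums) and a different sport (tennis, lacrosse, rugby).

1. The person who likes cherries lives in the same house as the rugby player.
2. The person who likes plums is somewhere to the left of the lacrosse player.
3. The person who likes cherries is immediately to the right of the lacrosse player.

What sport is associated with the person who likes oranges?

From clue 3, the person who likes cherries must be in house 3.
Clue 3 places the lacrosse player in house 2.
Clue 1: the rugby player is in house 3.
The person who likes plums is in house 1 (clue 2).
So house 2 gets oranges for favorite fruit.
So house 1 gets tennis for sport.
So: house 1 = plums/tennis, house 2 = oranges/lacrosse, house 3 = cherries/rugby.

lacrosse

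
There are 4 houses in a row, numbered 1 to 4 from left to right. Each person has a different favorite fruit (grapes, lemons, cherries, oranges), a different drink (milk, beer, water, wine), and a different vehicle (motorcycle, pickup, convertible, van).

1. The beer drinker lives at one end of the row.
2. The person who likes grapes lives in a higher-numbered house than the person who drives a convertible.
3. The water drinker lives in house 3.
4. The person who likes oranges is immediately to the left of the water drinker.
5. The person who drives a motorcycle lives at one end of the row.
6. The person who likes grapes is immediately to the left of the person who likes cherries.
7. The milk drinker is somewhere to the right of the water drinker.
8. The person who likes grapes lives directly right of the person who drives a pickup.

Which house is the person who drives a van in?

By clue 3, the water drinker is in house 3.
The person who likes oranges is in house 2 (clue 4).
Clue 7: the milk drinker is in house 4.
That leaves lemons as the favorite fruit for house 1.
That leaves cherries as the favorite fruit for house 4.
The only drink still possible for house 1 is beer.
House 2 drink: only wine fits.
The person who drives a pickup is in house 2 (clue 8).
The only favorite fruit still possible for house 3 is grapes.
House 1's vehicle must be convertible (nothing else left).
That leaves van as the vehicle for house 3.
That leaves motorcycle as the vehicle for house 4.
So: house 1 = lemons/beer/convertible, house 2 = oranges/wine/pickup, house 3 = grapes/water/van, house 4 = cherries/milk/motorcycle.

3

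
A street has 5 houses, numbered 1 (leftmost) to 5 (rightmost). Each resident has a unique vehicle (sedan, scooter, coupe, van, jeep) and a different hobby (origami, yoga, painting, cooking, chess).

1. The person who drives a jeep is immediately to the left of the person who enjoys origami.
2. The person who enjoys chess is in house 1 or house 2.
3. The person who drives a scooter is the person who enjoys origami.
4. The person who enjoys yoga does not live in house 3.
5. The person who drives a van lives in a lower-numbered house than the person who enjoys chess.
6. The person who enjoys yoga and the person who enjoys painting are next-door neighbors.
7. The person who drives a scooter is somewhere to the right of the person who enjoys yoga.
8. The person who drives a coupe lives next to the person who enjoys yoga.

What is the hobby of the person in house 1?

cooking

The person who drives a van is in house 1 (clue 5).
The person who enjoys chess is in house 2 (clue 5).
Clue 6: the person who enjoys yoga is in house 4.
Clue 7: the person who drives a scooter is in house 5.
House 3's vehicle must be coupe (nothing else left).
That leaves cooking as the hobby for house 1.
From clue 3, the person who enjoys origami must be in house 5.
House 3 hobby: only painting fits.
Clue 1: the person who drives a jeep is in house 4.
The only vehicle still possible for house 2 is sedan.
So: house 1 = van/cooking, house 2 = sedan/chess, house 3 = coupe/painting, house 4 = jeep/yoga, house 5 = scooter/origami.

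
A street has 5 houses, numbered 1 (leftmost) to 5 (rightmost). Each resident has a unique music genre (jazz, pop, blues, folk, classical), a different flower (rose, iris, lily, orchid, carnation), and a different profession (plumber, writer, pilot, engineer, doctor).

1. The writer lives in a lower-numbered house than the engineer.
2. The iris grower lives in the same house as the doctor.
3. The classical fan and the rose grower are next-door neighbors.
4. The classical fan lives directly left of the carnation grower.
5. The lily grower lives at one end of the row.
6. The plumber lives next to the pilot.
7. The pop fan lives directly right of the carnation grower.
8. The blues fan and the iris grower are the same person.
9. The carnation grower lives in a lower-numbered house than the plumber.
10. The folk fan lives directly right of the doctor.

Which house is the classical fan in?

The lily grower is narrowed to house 1 or 5; consider each.
Placing it in house 1 leads to a contradiction, so it's in house 5.
The classical fan is narrowed to house 1 or 2 or 3; consider each.
Placing it in house 1 and house 2 leads to a contradiction, so it's in house 3.
Clue 4: the carnation grower is in house 4.
The pop fan is in house 5 (clue 7).
The plumber is in house 5 (clue 9).
The pilot is in house 4 (clue 6).
House 1 flower: only iris fits.
So house 2 gets rose for flower.
That leaves orchid as the flower for house 3.
The doctor is in house 1 (clue 2).
By clue 8, the blues fan is in house 1.
By clue 10, the folk fan is in house 2.
House 4's music genre must be jazz (nothing else left).
That leaves engineer as the profession for house 3.
House 2's profession must be writer (nothing else left).
So: house 1 = blues/iris/doctor, house 2 = folk/rose/writer, house 3 = classical/orchid/engineer, house 4 = jazz/carnation/pilot, house 5 = pop/lily/plumber.

3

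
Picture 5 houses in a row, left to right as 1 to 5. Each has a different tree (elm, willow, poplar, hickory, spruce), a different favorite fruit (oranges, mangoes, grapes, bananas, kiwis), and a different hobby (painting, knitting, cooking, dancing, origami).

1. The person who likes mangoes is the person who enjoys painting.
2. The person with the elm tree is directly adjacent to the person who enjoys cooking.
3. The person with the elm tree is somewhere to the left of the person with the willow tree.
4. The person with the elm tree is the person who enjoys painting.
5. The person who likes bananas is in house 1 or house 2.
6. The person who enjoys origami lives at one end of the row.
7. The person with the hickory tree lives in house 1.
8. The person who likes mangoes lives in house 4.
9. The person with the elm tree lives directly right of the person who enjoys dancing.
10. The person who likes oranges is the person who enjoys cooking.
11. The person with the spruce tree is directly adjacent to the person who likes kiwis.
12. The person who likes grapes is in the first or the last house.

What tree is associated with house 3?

poplar

Clue 7 places the person with the hickory tree in house 1.
Clue 8 places the person who likes mangoes in house 4.
From clue 1, the person who enjoys painting must be in house 4.
The person with the elm tree is in house 4 (clue 4).
From clue 9, the person who enjoys dancing must be in house 3.
Clue 2: the person who enjoys cooking is in house 5.
From clue 3, the person with the willow tree must be in house 5.
From clue 10, the person who likes oranges must be in house 5.
So house 1 gets grapes for favorite fruit.
That leaves bananas as the favorite fruit for house 2.
So house 3 gets kiwis for favorite fruit.
So house 1 gets origami for hobby.
That leaves knitting as the hobby for house 2.
The person with the spruce tree is in house 2 (clue 11).
That leaves poplar as the tree for house 3.
So: house 1 = hickory/grapes/origami, house 2 = spruce/bananas/knitting, house 3 = poplar/kiwis/dancing, house 4 = elm/mangoes/painting, house 5 = willow/oranges/cooking.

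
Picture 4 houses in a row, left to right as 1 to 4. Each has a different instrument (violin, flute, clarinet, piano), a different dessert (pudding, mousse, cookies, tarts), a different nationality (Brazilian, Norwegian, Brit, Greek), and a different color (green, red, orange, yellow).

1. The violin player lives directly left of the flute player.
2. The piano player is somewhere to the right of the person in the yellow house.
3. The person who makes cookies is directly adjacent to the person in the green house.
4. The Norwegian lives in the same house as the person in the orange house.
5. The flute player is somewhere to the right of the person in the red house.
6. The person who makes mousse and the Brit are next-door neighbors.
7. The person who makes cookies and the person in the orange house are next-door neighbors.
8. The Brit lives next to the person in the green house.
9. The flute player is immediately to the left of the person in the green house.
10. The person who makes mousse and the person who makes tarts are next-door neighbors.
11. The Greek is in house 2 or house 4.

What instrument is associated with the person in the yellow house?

The flute player is narrowed to house 2 or 3; consider each.
Placing it in house 2 leads to a contradiction, so it's in house 3.
By clue 1, the violin player is in house 2.
From clue 9, the person in the green house must be in house 4.
So house 1 gets clarinet for instrument.
That leaves piano as the instrument for house 4.
From clue 3, the person who makes cookies must be in house 3.
The person in the orange house is in house 2 (clue 7).
Clue 8 places the Brit in house 3.
House 3's color must be yellow (nothing else left).
The Norwegian is in house 2 (clue 4).
Clue 10 places the person who makes mousse in house 2.
By clue 10, the person who makes tarts is in house 1.
That leaves pudding as the dessert for house 4.
So house 1 gets Brazilian for nationality.
That leaves Greek as the nationality for house 4.
So house 1 gets red for color.
So: house 1 = clarinet/tarts/Brazilian/red, house 2 = violin/mousse/Norwegian/orange, house 3 = flute/cookies/Brit/yellow, house 4 = piano/pudding/Greek/green.

flute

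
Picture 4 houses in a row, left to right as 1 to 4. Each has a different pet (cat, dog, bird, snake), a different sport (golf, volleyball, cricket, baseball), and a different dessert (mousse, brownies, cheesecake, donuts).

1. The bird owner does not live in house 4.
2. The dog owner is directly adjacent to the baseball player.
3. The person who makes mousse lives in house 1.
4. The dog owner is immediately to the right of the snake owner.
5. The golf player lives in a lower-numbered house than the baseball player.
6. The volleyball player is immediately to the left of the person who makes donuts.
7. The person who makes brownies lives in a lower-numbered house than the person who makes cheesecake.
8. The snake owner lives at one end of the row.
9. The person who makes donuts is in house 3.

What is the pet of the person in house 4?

By clue 3, the person who makes mousse is in house 1.
By clue 8, the snake owner is in house 1.
The person who makes donuts is in house 3 (clue 9).
The only dessert still possible for house 4 is cheesecake.
From clue 4, the dog owner must be in house 2.
From clue 6, the volleyball player must be in house 2.
The only pet still possible for house 3 is bird.
House 4 pet: only cat fits.
House 2's dessert must be brownies (nothing else left).
From clue 2, the baseball player must be in house 3.
Clue 5: the golf player is in house 1.
So house 4 gets cricket for sport.
So: house 1 = snake/golf/mousse, house 2 = dog/volleyball/brownies, house 3 = bird/baseball/donuts, house 4 = cat/cricket/cheesecake.

cat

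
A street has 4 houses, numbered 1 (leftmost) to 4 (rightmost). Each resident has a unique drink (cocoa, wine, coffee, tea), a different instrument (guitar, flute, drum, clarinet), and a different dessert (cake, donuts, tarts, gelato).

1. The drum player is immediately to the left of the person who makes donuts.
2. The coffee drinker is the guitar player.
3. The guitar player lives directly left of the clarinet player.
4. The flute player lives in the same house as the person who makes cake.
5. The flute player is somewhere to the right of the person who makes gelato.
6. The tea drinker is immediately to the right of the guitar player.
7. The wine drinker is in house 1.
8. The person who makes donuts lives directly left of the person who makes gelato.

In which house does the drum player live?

Clue 7: the wine drinker is in house 1.
Clue 8: the person who makes donuts is in house 2.
Clue 8 places the person who makes gelato in house 3.
The drum player is in house 1 (clue 1).
By clue 4, the flute player is in house 4.
The person who makes cake is in house 4 (clue 4).
That leaves guitar as the instrument for house 2.
House 3 instrument: only clarinet fits.
House 1's dessert must be tarts (nothing else left).
By clue 2, the coffee drinker is in house 2.
By clue 6, the tea drinker is in house 3.
That leaves cocoa as the drink for house 4.
So: house 1 = wine/drum/tarts, house 2 = coffee/guitar/donuts, house 3 = tea/clarinet/gelato, house 4 = cocoa/flute/cake.

1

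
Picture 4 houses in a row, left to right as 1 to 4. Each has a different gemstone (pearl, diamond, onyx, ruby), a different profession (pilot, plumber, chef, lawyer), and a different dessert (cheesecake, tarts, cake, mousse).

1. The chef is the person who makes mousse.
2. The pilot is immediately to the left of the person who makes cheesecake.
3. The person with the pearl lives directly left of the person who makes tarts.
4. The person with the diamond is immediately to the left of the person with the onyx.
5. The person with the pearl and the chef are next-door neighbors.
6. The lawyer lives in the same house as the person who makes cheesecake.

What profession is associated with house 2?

plumber

The person with the diamond is narrowed to house 1 or 2 or 3; consider each.
Placing it in house 1 and house 2 leads to a contradiction, so it's in house 3.
Clue 4: the person with the onyx is in house 4.
The person with the pearl is narrowed to house 1 or 2; consider each.
Placing it in house 1 leads to a contradiction, so it's in house 2.
Clue 3: the person who makes tarts is in house 3.
That leaves ruby as the gemstone for house 1.
Clue 1 places the chef in house 1.
The person who makes mousse is in house 1 (clue 1).
Clue 2 places the person who makes cheesecake in house 4.
From clue 6, the lawyer must be in house 4.
House 2 profession: only plumber fits.
House 3 profession: only pilot fits.
That leaves cake as the dessert for house 2.
So: house 1 = ruby/chef/mousse, house 2 = pearl/plumber/cake, house 3 = diamond/pilot/tarts, house 4 = onyx/lawyer/cheesecake.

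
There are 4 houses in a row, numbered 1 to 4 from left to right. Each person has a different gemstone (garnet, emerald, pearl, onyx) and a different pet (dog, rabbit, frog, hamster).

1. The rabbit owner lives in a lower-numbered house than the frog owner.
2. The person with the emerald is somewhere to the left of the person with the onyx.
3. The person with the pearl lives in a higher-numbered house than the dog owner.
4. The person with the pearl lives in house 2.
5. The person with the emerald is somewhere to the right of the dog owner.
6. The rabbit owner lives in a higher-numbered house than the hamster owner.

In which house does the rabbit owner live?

The person with the pearl is in house 2 (clue 4).
House 1 gemstone: only garnet fits.
So house 4 gets onyx for gemstone.
House 4 pet: only frog fits.
Clue 3 places the dog owner in house 1.
House 3's gemstone must be emerald (nothing else left).
House 2's pet must be hamster (nothing else left).
The only pet still possible for house 3 is rabbit.
So: house 1 = garnet/dog, house 2 = pearl/hamster, house 3 = emerald/rabbit, house 4 = onyx/frog.

3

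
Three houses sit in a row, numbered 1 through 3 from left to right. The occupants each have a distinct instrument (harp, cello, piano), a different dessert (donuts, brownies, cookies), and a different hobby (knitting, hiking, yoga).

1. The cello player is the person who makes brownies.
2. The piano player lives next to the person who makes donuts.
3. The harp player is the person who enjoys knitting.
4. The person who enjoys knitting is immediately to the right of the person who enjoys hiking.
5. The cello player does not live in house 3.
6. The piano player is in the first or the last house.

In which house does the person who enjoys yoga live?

From clue 2, the person who makes donuts must be in house 2.
House 1 dessert: only brownies fits.
House 3 dessert: only cookies fits.
From clue 1, the cello player must be in house 1.
So house 2 gets harp for instrument.
That leaves piano as the instrument for house 3.
Clue 3: the person who enjoys knitting is in house 2.
By clue 4, the person who enjoys hiking is in house 1.
House 3's hobby must be yoga (nothing else left).
So: house 1 = cello/brownies/hiking, house 2 = harp/donuts/knitting, house 3 = piano/cookies/yoga.

3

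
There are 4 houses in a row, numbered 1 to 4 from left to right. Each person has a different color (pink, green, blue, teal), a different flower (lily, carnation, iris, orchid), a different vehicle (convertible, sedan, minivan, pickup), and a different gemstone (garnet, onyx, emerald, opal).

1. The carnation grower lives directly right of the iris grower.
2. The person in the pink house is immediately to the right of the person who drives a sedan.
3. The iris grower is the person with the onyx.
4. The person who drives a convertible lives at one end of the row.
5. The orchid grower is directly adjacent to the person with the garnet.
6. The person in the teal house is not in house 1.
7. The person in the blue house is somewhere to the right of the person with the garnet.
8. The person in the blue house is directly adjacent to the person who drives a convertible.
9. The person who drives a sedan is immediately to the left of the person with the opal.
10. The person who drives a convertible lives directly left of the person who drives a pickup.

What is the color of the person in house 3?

Clue 10: the person who drives a convertible is in house 1.
Clue 10 places the person who drives a pickup in house 2.
The only color still possible for house 1 is green.
House 4 vehicle: only minivan fits.
Clue 2: the person in the pink house is in house 4.
Clue 8 places the person in the blue house in house 2.
The person with the opal is in house 4 (clue 9).
House 3's color must be teal (nothing else left).
That leaves sedan as the vehicle for house 3.
From clue 7, the person with the garnet must be in house 1.
Clue 5: the orchid grower is in house 2.
House 1's flower must be lily (nothing else left).
House 4 flower: only carnation fits.
By clue 3, the person with the onyx is in house 3.
So house 3 gets iris for flower.
House 2's gemstone must be emerald (nothing else left).
So: house 1 = green/lily/convertible/garnet, house 2 = blue/orchid/pickup/emerald, house 3 = teal/iris/sedan/onyx, house 4 = pink/carnation/minivan/opal.

teal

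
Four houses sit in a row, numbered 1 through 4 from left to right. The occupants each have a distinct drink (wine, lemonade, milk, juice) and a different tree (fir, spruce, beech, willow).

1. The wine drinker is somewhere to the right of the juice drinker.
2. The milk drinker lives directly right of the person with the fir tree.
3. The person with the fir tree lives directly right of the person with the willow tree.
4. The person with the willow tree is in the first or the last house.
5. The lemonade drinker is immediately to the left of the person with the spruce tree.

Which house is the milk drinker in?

From clue 4, the person with the willow tree must be in house 1.
Clue 3 places the person with the fir tree in house 2.
By clue 2, the milk drinker is in house 3.
House 1's drink must be juice (nothing else left).
So house 4 gets wine for drink.
Clue 5: the person with the spruce tree is in house 3.
So house 2 gets lemonade for drink.
So house 4 gets beech for tree.
So: house 1 = juice/willow, house 2 = lemonade/fir, house 3 = milk/spruce, house 4 = wine/beech.

3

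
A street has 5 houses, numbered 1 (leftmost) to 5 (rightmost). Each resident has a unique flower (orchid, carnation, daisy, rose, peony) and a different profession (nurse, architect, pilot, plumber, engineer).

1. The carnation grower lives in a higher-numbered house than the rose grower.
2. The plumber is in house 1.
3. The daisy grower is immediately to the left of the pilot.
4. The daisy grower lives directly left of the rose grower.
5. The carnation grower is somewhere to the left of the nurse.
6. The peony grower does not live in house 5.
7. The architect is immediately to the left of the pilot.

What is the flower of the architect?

Clue 2: the plumber is in house 1.
That leaves orchid as the flower for house 5.
Clue 3 places the daisy grower in house 2.
Clue 3: the pilot is in house 3.
From clue 4, the rose grower must be in house 3.
By clue 7, the architect is in house 2.
That leaves peony as the flower for house 1.
So house 4 gets carnation for flower.
By clue 5, the nurse is in house 5.
House 4's profession must be engineer (nothing else left).
So: house 1 = peony/plumber, house 2 = daisy/architect, house 3 = rose/pilot, house 4 = carnation/engineer, house 5 = orchid/nurse.

daisy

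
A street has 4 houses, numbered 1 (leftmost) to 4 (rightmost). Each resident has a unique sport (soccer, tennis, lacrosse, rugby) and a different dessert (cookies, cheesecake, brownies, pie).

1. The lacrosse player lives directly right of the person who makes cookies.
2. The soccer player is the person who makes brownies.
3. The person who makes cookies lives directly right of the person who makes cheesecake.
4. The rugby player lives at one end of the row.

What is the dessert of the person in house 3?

The lacrosse player is narrowed to house 3 or 4; consider each.
Placing it in house 4 leads to a contradiction, so it's in house 3.
Clue 1 places the person who makes cookies in house 2.
From clue 3, the person who makes cheesecake must be in house 1.
From clue 2, the soccer player must be in house 4.
By clue 2, the person who makes brownies is in house 4.
So house 1 gets rugby for sport.
The only sport still possible for house 2 is tennis.
House 3's dessert must be pie (nothing else left).
So: house 1 = rugby/cheesecake, house 2 = tennis/cookies, house 3 = lacrosse/pie, house 4 = soccer/brownies.

pie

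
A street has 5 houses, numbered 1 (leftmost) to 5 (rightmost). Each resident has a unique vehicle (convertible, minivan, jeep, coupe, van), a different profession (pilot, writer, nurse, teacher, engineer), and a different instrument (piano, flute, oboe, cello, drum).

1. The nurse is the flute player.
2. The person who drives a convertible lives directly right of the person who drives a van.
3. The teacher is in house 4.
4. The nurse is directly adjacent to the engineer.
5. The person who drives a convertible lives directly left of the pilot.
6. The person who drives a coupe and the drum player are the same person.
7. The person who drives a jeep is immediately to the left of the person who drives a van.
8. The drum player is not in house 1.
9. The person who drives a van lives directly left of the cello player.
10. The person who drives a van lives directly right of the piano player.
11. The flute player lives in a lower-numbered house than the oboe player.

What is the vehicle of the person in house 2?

jeep

From clue 3, the teacher must be in house 4.
Clue 5: the person who drives a convertible is in house 4.
The pilot is in house 5 (clue 5).
From clue 2, the person who drives a van must be in house 3.
The person who drives a jeep is in house 2 (clue 7).
Clue 9 places the cello player in house 4.
Clue 10 places the piano player in house 2.
House 1 vehicle: only minivan fits.
House 5 vehicle: only coupe fits.
House 1's instrument must be flute (nothing else left).
By clue 1, the nurse is in house 1.
By clue 4, the engineer is in house 2.
Clue 6 places the drum player in house 5.
House 3's profession must be writer (nothing else left).
House 3 instrument: only oboe fits.
So: house 1 = minivan/nurse/flute, house 2 = jeep/engineer/piano, house 3 = van/writer/oboe, house 4 = convertible/teacher/cello, house 5 = coupe/pilot/drum.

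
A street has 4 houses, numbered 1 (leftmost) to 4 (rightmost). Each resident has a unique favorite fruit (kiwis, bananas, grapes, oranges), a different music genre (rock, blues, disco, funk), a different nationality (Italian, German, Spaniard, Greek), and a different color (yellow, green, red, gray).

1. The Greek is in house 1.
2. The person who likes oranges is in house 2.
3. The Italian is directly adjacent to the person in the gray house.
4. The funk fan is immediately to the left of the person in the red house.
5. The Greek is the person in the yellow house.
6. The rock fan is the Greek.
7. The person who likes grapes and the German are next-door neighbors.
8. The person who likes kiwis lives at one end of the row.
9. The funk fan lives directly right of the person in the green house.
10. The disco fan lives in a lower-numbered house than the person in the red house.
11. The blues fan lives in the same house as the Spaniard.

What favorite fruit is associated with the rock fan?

kiwis

The Greek is in house 1 (clue 1).
Clue 2 places the person who likes oranges in house 2.
The person in the yellow house is in house 1 (clue 5).
The rock fan is in house 1 (clue 6).
That leaves blues as the music genre for house 4.
So house 2 gets green for color.
Clue 9 places the funk fan in house 3.
The Spaniard is in house 4 (clue 11).
So house 2 gets disco for music genre.
The person in the red house is in house 4 (clue 4).
House 3 color: only gray fits.
From clue 3, the Italian must be in house 2.
House 3's nationality must be German (nothing else left).
From clue 7, the person who likes grapes must be in house 4.
House 3's favorite fruit must be bananas (nothing else left).
That leaves kiwis as the favorite fruit for house 1.
So: house 1 = kiwis/rock/Greek/yellow, house 2 = oranges/disco/Italian/green, house 3 = bananas/funk/German/gray, house 4 = grapes/blues/Spaniard/red.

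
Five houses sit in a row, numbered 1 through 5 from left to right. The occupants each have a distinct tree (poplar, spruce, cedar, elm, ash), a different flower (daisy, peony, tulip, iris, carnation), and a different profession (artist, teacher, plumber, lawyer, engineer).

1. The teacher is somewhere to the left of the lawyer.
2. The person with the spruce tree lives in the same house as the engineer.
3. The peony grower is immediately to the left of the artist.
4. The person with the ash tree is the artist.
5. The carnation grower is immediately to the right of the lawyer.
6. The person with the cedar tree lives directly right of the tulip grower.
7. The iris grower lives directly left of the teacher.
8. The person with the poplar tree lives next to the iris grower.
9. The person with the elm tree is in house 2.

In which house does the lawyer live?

By clue 9, the person with the elm tree is in house 2.
Clue 8 places the iris grower in house 2.
Clue 7 places the teacher in house 3.
So house 1 gets daisy for flower.
The only flower still possible for house 5 is carnation.
So house 2 gets plumber for profession.
House 4 profession: only lawyer fits.
The peony grower is in house 4 (clue 3).
The person with the ash tree is in house 5 (clue 4).
That leaves poplar as the tree for house 3.
House 4's tree must be cedar (nothing else left).
That leaves tulip as the flower for house 3.
House 1's profession must be engineer (nothing else left).
That leaves artist as the profession for house 5.
That leaves spruce as the tree for house 1.
So: house 1 = spruce/daisy/engineer, house 2 = elm/iris/plumber, house 3 = poplar/tulip/teacher, house 4 = cedar/peony/lawyer, house 5 = ash/carnation/artist.

4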